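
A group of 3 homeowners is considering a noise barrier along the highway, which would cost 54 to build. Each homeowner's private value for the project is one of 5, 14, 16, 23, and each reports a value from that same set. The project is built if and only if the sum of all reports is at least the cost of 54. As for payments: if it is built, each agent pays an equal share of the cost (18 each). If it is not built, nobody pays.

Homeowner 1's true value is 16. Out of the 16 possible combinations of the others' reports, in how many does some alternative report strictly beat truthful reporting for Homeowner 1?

3

Others report (16, 23): truth gives -2; report 5 gives 0 > -2. Violating.
Others report (23, 16): truth gives -2; report 5 gives 0 > -2. Violating.
Others report (23, 23): truth gives -2; report 5 gives 0 > -2. Violating.
Others report (5, 5): truth gives 0; no alternative beats it.
Others report (5, 14): truth gives 0; no alternative beats it.
(Checking all 16 profiles: 3 have a profitable deviation, 13 do not.)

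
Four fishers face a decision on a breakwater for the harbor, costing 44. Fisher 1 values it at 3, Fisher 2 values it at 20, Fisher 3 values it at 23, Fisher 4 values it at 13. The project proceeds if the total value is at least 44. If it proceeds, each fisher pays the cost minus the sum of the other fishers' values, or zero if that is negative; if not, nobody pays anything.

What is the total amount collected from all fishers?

Total value 59 ≥ cost 44, so it is built.
Fisher 1: others sum to 56; max(0, 44 - 56) = 0.
Fisher 2: others sum to 39; max(0, 44 - 39) = 5.
Fisher 3: others sum to 36; max(0, 44 - 36) = 8.
Fisher 4: others sum to 46; max(0, 44 - 46) = 0.
Total collected = 0 + 5 + 8 + 0 = 13.

13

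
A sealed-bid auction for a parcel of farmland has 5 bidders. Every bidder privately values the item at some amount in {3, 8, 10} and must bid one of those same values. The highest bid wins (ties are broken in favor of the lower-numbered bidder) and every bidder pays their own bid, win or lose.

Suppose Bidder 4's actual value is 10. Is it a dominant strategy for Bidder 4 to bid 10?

Consider the case where Bidder 1 bids 3, Bidder 2 bids 3, Bidder 3 bids 3 and Bidder 5 bids 3.
Truthful bid 10: wins, pays 10, utility 10 - 10 = 0.
Bid 8 instead: wins, pays 8, utility 10 - 8 = 2.
Since 2 > 0, bidding 8 is strictly better here, so truthful bidding is not dominant.

No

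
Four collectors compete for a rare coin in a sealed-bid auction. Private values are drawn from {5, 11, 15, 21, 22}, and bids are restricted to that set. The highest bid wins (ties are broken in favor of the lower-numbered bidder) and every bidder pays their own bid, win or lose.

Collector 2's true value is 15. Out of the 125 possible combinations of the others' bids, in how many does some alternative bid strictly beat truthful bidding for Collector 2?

Others bid (5, 5, 5): truth gives 0; bid 11 gives 4 > 0. Violating.
Others bid (5, 5, 11): truth gives 0; bid 11 gives 4 > 0. Violating.
Others bid (5, 5, 21): truth gives -15; bid 5 gives -5 > -15. Violating.
Others bid (5, 5, 22): truth gives -15; bid 5 gives -5 > -15. Violating.
Others bid (5, 5, 15): truth gives 0; no alternative beats it.
Others bid (5, 11, 15): truth gives 0; no alternative beats it.
(Checking all 125 profiles: 111 have a profitable deviation, 14 do not.)

111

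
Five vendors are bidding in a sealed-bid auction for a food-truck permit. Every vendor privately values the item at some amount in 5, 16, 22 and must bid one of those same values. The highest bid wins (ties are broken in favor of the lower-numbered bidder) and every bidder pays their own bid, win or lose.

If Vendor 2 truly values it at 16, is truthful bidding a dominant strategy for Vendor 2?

No

Consider the case where Vendor 1 bids 5, Vendor 3 bids 5, Vendor 4 bids 5 and Vendor 5 bids 22.
Truthful bid 16: loses but pays 16, utility -16.
Bid 5 instead: loses but pays 5, utility -5.
Since -5 > -16, bidding 5 is strictly better here, so truthful bidding is not dominant.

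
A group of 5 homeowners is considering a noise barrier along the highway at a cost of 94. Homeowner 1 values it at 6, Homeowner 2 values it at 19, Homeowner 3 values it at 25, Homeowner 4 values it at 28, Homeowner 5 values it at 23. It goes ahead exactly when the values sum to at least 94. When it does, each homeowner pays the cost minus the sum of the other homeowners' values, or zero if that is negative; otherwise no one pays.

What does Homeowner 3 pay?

Total value 101 ≥ cost 94, so the project is built.
The other homeowners' values sum to 76.
Cost minus that sum is 94 - 76 = 18.

18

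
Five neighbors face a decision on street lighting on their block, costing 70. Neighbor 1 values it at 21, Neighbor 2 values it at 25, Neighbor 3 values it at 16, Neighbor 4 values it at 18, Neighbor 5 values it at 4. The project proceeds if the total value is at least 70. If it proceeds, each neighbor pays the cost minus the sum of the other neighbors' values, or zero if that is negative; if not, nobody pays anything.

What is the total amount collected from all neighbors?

24

Total value 84 ≥ cost 70, so it is built.
Neighbor 1: others sum to 63; max(0, 70 - 63) = 7.
Neighbor 2: others sum to 59; max(0, 70 - 59) = 11.
Neighbor 3: others sum to 68; max(0, 70 - 68) = 2.
Neighbor 4: others sum to 66; max(0, 70 - 66) = 4.
Neighbor 5: others sum to 80; max(0, 70 - 80) = 0.
Total collected = 7 + 11 + 2 + 4 + 0 = 24.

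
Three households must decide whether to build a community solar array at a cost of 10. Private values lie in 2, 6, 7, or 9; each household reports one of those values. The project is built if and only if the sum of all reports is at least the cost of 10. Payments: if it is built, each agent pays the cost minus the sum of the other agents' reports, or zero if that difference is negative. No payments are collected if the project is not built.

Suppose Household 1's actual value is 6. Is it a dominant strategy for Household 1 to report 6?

Yes

Check each profile of the others' reports and compare truth against every alternative report.
Others report (2, 9): truth gives 6, best alternative gives 6.
Others report (6, 6): truth gives 6, best alternative gives 6.
Others report (6, 7): truth gives 6, best alternative gives 6.
Others report (6, 9): truth gives 6, best alternative gives 6.
Others report (7, 6): truth gives 6, best alternative gives 6.
Others report (7, 7): truth gives 6, best alternative gives 6.
(Remaining 10 profiles checked similarly; truth is weakly best in each.)
In every case the truthful report is at least as good as any alternative, so it is a dominant strategy.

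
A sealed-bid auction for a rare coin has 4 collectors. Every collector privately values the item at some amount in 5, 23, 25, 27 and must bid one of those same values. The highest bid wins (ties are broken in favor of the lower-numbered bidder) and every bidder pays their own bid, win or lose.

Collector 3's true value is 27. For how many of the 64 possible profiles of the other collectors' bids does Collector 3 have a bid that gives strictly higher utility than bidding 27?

Others bid (5, 5, 5): truth gives 0; bid 23 gives 4 > 0. Violating.
Others bid (5, 5, 23): truth gives 0; bid 23 gives 4 > 0. Violating.
Others bid (5, 5, 25): truth gives 0; bid 25 gives 2 > 0. Violating.
Others bid (5, 23, 5): truth gives 0; bid 25 gives 2 > 0. Violating.
Others bid (5, 5, 27): truth gives 0; no alternative beats it.
Others bid (5, 23, 27): truth gives 0; no alternative beats it.
(Checking all 64 profiles: 40 have a profitable deviation, 24 do not.)

40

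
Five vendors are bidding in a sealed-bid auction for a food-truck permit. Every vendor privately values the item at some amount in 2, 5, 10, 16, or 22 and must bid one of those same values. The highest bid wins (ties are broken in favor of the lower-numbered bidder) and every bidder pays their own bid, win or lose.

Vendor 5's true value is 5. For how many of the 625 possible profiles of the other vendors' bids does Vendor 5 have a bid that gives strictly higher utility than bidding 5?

624

Others bid (2, 2, 2, 5): truth gives -5; bid 2 gives -2 > -5. Violating.
Others bid (2, 2, 2, 10): truth gives -5; bid 2 gives -2 > -5. Violating.
Others bid (2, 2, 2, 16): truth gives -5; bid 2 gives -2 > -5. Violating.
Others bid (2, 2, 2, 22): truth gives -5; bid 2 gives -2 > -5. Violating.
Others bid (2, 2, 2, 2): truth gives 0; no alternative beats it.
(Checking all 625 profiles: 624 have a profitable deviation, 1 does not.)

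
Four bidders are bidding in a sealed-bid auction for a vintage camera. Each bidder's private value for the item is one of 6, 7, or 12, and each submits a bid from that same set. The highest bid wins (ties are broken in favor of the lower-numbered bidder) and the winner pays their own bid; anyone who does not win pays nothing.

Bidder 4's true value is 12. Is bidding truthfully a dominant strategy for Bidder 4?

Consider the case where Bidder 1 bids 6, Bidder 2 bids 6 and Bidder 3 bids 6.
Truthful bid 12: wins, pays 12, utility 12 - 12 = 0.
Bid 7 instead: wins, pays 7, utility 12 - 7 = 5.
Since 5 > 0, bidding 7 is strictly better here, so truthful bidding is not dominant.

No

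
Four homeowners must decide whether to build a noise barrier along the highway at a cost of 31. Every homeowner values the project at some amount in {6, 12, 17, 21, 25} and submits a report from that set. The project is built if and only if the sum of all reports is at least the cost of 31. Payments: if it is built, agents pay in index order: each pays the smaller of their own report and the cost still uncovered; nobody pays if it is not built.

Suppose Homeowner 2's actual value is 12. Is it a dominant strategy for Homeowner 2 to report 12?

Consider the case where Homeowner 1 reports 6, Homeowner 3 reports 6 and Homeowner 4 reports 17.
Truthful report 12: project built, pays 12, utility 12 - 12 = 0.
Report 6 instead: project built, pays 6, utility 12 - 6 = 6.
Since 6 > 0, reporting 6 is strictly better here, so truthful reporting is not dominant.

No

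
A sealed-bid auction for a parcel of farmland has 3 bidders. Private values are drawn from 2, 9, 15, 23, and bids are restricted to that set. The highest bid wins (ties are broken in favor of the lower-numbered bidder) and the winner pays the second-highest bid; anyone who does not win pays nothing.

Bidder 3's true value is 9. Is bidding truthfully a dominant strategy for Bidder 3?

Yes

Check each profile of the others' bids and compare truth against every alternative bid.
Others bid (2, 2): truth gives 7, best alternative gives 7.
Others bid (2, 9): truth gives 0, best alternative gives 0.
Others bid (2, 15): truth gives 0, best alternative gives 0.
Others bid (2, 23): truth gives 0, best alternative gives 0.
Others bid (9, 2): truth gives 0, best alternative gives 0.
Others bid (9, 9): truth gives 0, best alternative gives 0.
(Remaining 10 profiles checked similarly; truth is weakly best in each.)
In every case the truthful bid is at least as good as any alternative, so it is a dominant strategy.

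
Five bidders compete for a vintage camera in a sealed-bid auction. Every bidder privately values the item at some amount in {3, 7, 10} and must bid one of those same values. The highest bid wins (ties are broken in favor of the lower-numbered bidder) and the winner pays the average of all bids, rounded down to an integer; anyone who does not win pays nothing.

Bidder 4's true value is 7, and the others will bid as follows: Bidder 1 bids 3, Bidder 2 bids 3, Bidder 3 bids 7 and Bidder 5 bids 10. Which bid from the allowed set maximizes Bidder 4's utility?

Bid 3: loses, pays 0, utility 0.
Bid 7: loses, pays 0, utility 0.
Bid 10: wins, pays 6, utility 7 - 6 = 1.
The best choice is 10 with utility 1.

10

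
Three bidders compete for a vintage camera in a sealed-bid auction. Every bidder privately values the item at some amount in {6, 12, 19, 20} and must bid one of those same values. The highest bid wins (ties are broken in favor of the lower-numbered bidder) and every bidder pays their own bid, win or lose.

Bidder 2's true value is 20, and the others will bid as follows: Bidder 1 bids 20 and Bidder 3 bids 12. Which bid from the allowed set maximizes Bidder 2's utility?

Bid 6: loses but pays 6, utility -6.
Bid 12: loses but pays 12, utility -12.
Bid 19: loses but pays 19, utility -19.
Bid 20: loses but pays 20, utility -20.
The best choice is 6 with utility -6.

6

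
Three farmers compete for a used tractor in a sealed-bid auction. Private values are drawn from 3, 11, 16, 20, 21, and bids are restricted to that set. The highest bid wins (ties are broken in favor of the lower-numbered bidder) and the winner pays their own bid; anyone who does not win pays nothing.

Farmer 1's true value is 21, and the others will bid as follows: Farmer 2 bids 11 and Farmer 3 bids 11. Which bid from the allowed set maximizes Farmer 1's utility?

11

Bid 3: loses, pays 0, utility 0.
Bid 11: wins, pays 11, utility 21 - 11 = 10.
Bid 16: wins, pays 16, utility 21 - 16 = 5.
Bid 20: wins, pays 20, utility 21 - 20 = 1.
Bid 21: wins, pays 21, utility 21 - 21 = 0.
The best choice is 11 with utility 10.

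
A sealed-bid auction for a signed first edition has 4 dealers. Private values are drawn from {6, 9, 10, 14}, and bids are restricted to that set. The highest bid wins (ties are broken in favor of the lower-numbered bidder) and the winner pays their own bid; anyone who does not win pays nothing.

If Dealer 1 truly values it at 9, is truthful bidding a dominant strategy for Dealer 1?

Consider the case where Dealer 2 bids 6, Dealer 3 bids 6 and Dealer 4 bids 6.
Truthful bid 9: wins, pays 9, utility 9 - 9 = 0.
Bid 6 instead: wins, pays 6, utility 9 - 6 = 3.
Since 3 > 0, bidding 6 is strictly better here, so truthful bidding is not dominant.

No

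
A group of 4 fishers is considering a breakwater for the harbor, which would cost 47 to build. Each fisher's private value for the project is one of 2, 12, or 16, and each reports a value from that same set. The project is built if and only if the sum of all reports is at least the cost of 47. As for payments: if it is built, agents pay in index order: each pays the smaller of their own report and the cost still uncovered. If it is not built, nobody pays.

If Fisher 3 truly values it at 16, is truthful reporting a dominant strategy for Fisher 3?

Consider the case where Fisher 1 reports 12, Fisher 2 reports 12 and Fisher 4 reports 12.
Truthful report 16: project built, pays 16, utility 16 - 16 = 0.
Report 12 instead: project built, pays 12, utility 16 - 12 = 4.
Since 4 > 0, reporting 12 is strictly better here, so truthful reporting is not dominant.

No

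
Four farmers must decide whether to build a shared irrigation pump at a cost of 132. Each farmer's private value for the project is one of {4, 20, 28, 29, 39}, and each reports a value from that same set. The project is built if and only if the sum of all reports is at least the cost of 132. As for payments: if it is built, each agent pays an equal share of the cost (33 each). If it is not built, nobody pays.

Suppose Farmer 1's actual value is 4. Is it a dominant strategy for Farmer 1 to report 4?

Yes

Check each profile of the others' reports and compare truth against every alternative report.
Others report (39, 39, 39): truth gives 0, best alternative gives -29.
Others report (4, 4, 4): truth gives 0, best alternative gives 0.
Others report (4, 4, 20): truth gives 0, best alternative gives 0.
Others report (4, 4, 28): truth gives 0, best alternative gives 0.
Others report (4, 4, 29): truth gives 0, best alternative gives 0.
Others report (4, 4, 39): truth gives 0, best alternative gives 0.
(Remaining 119 profiles checked similarly; truth is weakly best in each.)
In every case the truthful report is at least as good as any alternative, so it is a dominant strategy.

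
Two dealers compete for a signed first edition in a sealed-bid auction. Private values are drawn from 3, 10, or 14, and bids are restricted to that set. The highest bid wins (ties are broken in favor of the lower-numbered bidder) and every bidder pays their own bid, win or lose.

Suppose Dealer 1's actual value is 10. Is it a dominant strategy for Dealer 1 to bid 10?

No

Consider the case where Dealer 2 bids 3.
Truthful bid 10: wins, pays 10, utility 10 - 10 = 0.
Bid 3 instead: wins, pays 3, utility 10 - 3 = 7.
Since 7 > 0, bidding 3 is strictly better here, so truthful bidding is not dominant.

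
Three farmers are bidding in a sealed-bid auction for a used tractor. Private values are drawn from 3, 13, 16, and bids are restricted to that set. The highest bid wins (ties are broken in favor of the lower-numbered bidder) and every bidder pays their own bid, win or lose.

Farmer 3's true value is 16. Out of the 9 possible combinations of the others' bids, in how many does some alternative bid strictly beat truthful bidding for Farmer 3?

6

Others bid (3, 3): truth gives 0; bid 13 gives 3 > 0. Violating.
Others bid (3, 16): truth gives -16; bid 3 gives -3 > -16. Violating.
Others bid (13, 16): truth gives -16; bid 3 gives -3 > -16. Violating.
Others bid (16, 3): truth gives -16; bid 3 gives -3 > -16. Violating.
Others bid (3, 13): truth gives 0; no alternative beats it.
Others bid (13, 3): truth gives 0; no alternative beats it.
(Checking all 9 profiles: 6 have a profitable deviation, 3 do not.)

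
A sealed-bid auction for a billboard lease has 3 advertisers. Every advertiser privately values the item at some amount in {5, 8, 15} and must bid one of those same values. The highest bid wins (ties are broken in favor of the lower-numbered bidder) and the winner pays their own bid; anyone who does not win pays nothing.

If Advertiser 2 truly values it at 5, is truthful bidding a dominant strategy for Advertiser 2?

Check each profile of the others' bids and compare truth against every alternative bid.
Others bid (5, 5): truth gives 0, best alternative gives -3.
Others bid (5, 8): truth gives 0, best alternative gives -3.
Others bid (5, 15): truth gives 0, best alternative gives 0.
Others bid (8, 5): truth gives 0, best alternative gives 0.
Others bid (8, 8): truth gives 0, best alternative gives 0.
Others bid (8, 15): truth gives 0, best alternative gives 0.
(Remaining 3 profiles checked similarly; truth is weakly best in each.)
In every case the truthful bid is at least as good as any alternative, so it is a dominant strategy.

Yes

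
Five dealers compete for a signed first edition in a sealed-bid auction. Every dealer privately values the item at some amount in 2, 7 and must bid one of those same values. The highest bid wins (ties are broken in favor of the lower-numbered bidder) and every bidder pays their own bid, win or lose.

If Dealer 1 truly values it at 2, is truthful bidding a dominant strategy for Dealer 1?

Yes

Check each profile of the others' bids and compare truth against every alternative bid.
Others bid (2, 2, 2, 2): truth gives 0, best alternative gives -5.
Others bid (2, 2, 2, 7): truth gives -2, best alternative gives -5.
Others bid (2, 2, 7, 2): truth gives -2, best alternative gives -5.
Others bid (2, 2, 7, 7): truth gives -2, best alternative gives -5.
Others bid (2, 7, 2, 2): truth gives -2, best alternative gives -5.
Others bid (2, 7, 2, 7): truth gives -2, best alternative gives -5.
(Remaining 10 profiles checked similarly; truth is weakly best in each.)
In every case the truthful bid is at least as good as any alternative, so it is a dominant strategy.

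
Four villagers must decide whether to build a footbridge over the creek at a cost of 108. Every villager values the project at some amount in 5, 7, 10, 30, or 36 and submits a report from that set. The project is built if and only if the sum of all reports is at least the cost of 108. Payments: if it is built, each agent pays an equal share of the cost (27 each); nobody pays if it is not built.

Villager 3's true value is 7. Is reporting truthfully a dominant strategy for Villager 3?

No

Consider the case where Villager 1 reports 30, Villager 2 reports 36 and Villager 4 reports 36.
Truthful report 7: project built, pays 27, utility 7 - 27 = -20.
Report 5 instead: project not built, utility 0.
Since 0 > -20, reporting 5 is strictly better here, so truthful reporting is not dominant.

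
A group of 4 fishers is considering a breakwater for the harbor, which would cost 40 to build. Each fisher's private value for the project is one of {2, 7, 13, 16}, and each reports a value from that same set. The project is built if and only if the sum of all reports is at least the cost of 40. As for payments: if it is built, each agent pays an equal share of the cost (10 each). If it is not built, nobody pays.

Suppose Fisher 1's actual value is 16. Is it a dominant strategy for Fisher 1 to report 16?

Yes

Check each profile of the others' reports and compare truth against every alternative report.
Others report (2, 7, 16): truth gives 6, best alternative gives 0.
Others report (2, 16, 7): truth gives 6, best alternative gives 0.
Others report (7, 2, 16): truth gives 6, best alternative gives 0.
Others report (7, 16, 2): truth gives 6, best alternative gives 0.
Others report (16, 2, 7): truth gives 6, best alternative gives 0.
Others report (16, 7, 2): truth gives 6, best alternative gives 0.
(Remaining 58 profiles checked similarly; truth is weakly best in each.)
In every case the truthful report is at least as good as any alternative, so it is a dominant strategy.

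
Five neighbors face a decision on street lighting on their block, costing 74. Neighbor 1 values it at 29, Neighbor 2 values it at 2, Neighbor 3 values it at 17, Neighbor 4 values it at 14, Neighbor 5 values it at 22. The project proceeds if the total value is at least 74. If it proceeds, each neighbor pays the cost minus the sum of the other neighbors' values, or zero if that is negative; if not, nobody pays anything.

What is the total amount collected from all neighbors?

Total value 84 ≥ cost 74, so it is built.
Neighbor 1: others sum to 55; max(0, 74 - 55) = 19.
Neighbor 2: others sum to 82; max(0, 74 - 82) = 0.
Neighbor 3: others sum to 67; max(0, 74 - 67) = 7.
Neighbor 4: others sum to 70; max(0, 74 - 70) = 4.
Neighbor 5: others sum to 62; max(0, 74 - 62) = 12.
Total collected = 19 + 0 + 7 + 4 + 12 = 42.

42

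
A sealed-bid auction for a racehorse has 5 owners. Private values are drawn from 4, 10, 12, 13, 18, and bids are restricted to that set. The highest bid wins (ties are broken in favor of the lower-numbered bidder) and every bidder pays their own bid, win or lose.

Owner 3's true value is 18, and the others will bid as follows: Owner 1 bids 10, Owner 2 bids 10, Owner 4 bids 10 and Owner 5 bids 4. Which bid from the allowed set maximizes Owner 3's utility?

Bid 4: loses but pays 4, utility -4.
Bid 10: loses but pays 10, utility -10.
Bid 12: wins, pays 12, utility 18 - 12 = 6.
Bid 13: wins, pays 13, utility 18 - 13 = 5.
Bid 18: wins, pays 18, utility 18 - 18 = 0.
The best choice is 12 with utility 6.

12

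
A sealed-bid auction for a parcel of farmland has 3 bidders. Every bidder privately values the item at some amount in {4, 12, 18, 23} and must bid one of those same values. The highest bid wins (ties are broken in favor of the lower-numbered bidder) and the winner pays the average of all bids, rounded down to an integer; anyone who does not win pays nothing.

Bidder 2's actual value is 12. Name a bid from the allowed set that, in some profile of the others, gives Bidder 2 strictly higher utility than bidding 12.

18

Suppose Bidder 1 bids 12 and Bidder 3 bids 4.
Bid 12: loses, pays 0, utility 0.
Bid 18: wins, pays 11, utility 12 - 11 = 1.
So bidding 18 beats truth here (1 > 0).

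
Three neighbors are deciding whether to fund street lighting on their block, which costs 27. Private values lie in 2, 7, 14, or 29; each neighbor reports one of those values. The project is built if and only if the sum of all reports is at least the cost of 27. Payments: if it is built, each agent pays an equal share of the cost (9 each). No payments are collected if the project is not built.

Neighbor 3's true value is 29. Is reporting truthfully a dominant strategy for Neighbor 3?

Yes

Check each profile of the others' reports and compare truth against every alternative report.
Others report (2, 2): truth gives 20, best alternative gives 0.
Others report (2, 7): truth gives 20, best alternative gives 0.
Others report (7, 2): truth gives 20, best alternative gives 0.
Others report (2, 14): truth gives 20, best alternative gives 20.
Others report (2, 29): truth gives 20, best alternative gives 20.
Others report (7, 7): truth gives 20, best alternative gives 20.
(Remaining 10 profiles checked similarly; truth is weakly best in each.)
In every case the truthful report is at least as good as any alternative, so it is a dominant strategy.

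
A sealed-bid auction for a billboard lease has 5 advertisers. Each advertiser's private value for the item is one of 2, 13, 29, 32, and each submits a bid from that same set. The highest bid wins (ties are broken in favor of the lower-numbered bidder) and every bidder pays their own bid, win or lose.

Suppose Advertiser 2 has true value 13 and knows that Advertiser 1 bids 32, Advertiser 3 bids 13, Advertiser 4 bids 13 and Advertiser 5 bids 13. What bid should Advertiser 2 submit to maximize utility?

2

Bid 2: loses but pays 2, utility -2.
Bid 13: loses but pays 13, utility -13.
Bid 29: loses but pays 29, utility -29.
Bid 32: loses but pays 32, utility -32.
The best choice is 2 with utility -2.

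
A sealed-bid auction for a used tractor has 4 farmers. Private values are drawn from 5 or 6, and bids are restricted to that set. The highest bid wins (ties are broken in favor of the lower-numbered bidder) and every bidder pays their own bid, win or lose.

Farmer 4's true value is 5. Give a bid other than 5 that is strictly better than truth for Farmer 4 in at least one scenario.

Suppose Farmer 1 bids 5, Farmer 2 bids 5 and Farmer 3 bids 5.
Bid 5: loses but pays 5, utility -5.
Bid 6: wins, pays 6, utility 5 - 6 = -1.
So bidding 6 beats truth here (-1 > -5).

6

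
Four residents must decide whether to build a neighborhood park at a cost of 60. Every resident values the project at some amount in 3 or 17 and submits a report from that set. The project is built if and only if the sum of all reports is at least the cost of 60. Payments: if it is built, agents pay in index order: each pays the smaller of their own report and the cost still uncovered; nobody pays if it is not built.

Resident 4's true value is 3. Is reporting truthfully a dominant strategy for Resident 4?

Check each profile of the others' reports and compare truth against every alternative report.
Others report (17, 17, 17): truth gives 0, best alternative gives -6.
Others report (3, 3, 3): truth gives 0, best alternative gives 0.
Others report (3, 3, 17): truth gives 0, best alternative gives 0.
Others report (3, 17, 3): truth gives 0, best alternative gives 0.
Others report (3, 17, 17): truth gives 0, best alternative gives 0.
Others report (17, 3, 3): truth gives 0, best alternative gives 0.
(Remaining 2 profiles checked similarly; truth is weakly best in each.)
In every case the truthful report is at least as good as any alternative, so it is a dominant strategy.

Yes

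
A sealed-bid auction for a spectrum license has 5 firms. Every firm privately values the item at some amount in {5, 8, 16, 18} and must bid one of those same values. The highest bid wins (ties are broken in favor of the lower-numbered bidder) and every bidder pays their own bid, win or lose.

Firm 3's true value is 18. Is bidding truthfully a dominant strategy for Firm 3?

Consider the case where Firm 1 bids 5, Firm 2 bids 5, Firm 4 bids 5 and Firm 5 bids 5.
Truthful bid 18: wins, pays 18, utility 18 - 18 = 0.
Bid 8 instead: wins, pays 8, utility 18 - 8 = 10.
Since 10 > 0, bidding 8 is strictly better here, so truthful bidding is not dominant.

No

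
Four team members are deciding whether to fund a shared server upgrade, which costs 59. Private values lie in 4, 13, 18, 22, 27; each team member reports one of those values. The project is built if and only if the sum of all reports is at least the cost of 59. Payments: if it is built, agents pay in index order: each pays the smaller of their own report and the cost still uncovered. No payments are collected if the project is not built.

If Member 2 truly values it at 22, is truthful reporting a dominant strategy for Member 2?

Consider the case where Member 1 reports 4, Member 3 reports 13 and Member 4 reports 27.
Truthful report 22: project built, pays 22, utility 22 - 22 = 0.
Report 18 instead: project built, pays 18, utility 22 - 18 = 4.
Since 4 > 0, reporting 18 is strictly better here, so truthful reporting is not dominant.

No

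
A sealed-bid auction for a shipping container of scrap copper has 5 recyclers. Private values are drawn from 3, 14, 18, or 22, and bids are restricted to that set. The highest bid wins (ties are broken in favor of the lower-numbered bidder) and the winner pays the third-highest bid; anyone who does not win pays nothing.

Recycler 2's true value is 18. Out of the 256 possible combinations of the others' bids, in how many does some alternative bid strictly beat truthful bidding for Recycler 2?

Others bid (3, 3, 3, 22): truth gives 0; bid 22 gives 15 > 0. Violating.
Others bid (3, 3, 14, 22): truth gives 0; bid 22 gives 4 > 0. Violating.
Others bid (3, 3, 22, 3): truth gives 0; bid 22 gives 15 > 0. Violating.
Others bid (3, 3, 22, 14): truth gives 0; bid 22 gives 4 > 0. Violating.
Others bid (3, 3, 3, 3): truth gives 15; no alternative beats it.
Others bid (3, 3, 3, 14): truth gives 15; no alternative beats it.
(Checking all 256 profiles: 32 have a profitable deviation, 224 do not.)

32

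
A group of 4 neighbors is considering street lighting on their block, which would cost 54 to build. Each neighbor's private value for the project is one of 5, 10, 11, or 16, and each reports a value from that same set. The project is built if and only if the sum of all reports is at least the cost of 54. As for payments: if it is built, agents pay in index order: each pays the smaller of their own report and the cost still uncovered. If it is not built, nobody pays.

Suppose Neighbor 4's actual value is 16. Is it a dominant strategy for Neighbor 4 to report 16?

Check each profile of the others' reports and compare truth against every alternative report.
Others report (10, 16, 16): truth gives 4, best alternative gives 0.
Others report (16, 10, 16): truth gives 4, best alternative gives 0.
Others report (16, 16, 10): truth gives 4, best alternative gives 0.
Others report (16, 16, 16): truth gives 10, best alternative gives 10.
Others report (11, 16, 16): truth gives 5, best alternative gives 5.
Others report (16, 11, 16): truth gives 5, best alternative gives 5.
(Remaining 58 profiles checked similarly; truth is weakly best in each.)
In every case the truthful report is at least as good as any alternative, so it is a dominant strategy.

Yes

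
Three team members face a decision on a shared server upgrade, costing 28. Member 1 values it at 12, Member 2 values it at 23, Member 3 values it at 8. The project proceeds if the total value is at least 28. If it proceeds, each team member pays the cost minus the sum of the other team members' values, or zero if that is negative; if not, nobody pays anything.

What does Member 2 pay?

8

Total value 43 ≥ cost 28, so the project is built.
The other team members' values sum to 20.
Cost minus that sum is 28 - 20 = 8.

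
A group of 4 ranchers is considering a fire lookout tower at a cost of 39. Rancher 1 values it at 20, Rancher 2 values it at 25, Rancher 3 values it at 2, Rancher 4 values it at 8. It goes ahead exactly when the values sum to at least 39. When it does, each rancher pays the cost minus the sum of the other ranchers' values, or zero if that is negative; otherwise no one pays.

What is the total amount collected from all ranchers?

13

Total value 55 ≥ cost 39, so it is built.
Rancher 1: others sum to 35; max(0, 39 - 35) = 4.
Rancher 2: others sum to 30; max(0, 39 - 30) = 9.
Rancher 3: others sum to 53; max(0, 39 - 53) = 0.
Rancher 4: others sum to 47; max(0, 39 - 47) = 0.
Total collected = 4 + 9 + 0 + 0 = 13.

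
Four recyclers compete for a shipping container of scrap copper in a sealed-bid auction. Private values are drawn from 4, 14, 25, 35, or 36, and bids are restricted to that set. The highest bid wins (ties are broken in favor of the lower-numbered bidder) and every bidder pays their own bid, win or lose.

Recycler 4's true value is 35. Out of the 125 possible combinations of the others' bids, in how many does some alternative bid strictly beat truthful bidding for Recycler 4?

106

Others bid (4, 4, 4): truth gives 0; bid 14 gives 21 > 0. Violating.
Others bid (4, 4, 14): truth gives 0; bid 25 gives 10 > 0. Violating.
Others bid (4, 4, 35): truth gives -35; bid 36 gives -1 > -35. Violating.
Others bid (4, 4, 36): truth gives -35; bid 4 gives -4 > -35. Violating.
Others bid (4, 4, 25): truth gives 0; no alternative beats it.
Others bid (4, 14, 25): truth gives 0; no alternative beats it.
(Checking all 125 profiles: 106 have a profitable deviation, 19 do not.)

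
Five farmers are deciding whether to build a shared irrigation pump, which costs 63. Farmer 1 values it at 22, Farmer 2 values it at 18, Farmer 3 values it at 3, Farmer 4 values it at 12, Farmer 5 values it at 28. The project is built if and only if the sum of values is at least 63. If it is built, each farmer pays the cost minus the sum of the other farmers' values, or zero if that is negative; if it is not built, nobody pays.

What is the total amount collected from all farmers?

Total value 83 ≥ cost 63, so it is built.
Farmer 1: others sum to 61; max(0, 63 - 61) = 2.
Farmer 2: others sum to 65; max(0, 63 - 65) = 0.
Farmer 3: others sum to 80; max(0, 63 - 80) = 0.
Farmer 4: others sum to 71; max(0, 63 - 71) = 0.
Farmer 5: others sum to 55; max(0, 63 - 55) = 8.
Total collected = 2 + 0 + 0 + 0 + 8 = 10.

10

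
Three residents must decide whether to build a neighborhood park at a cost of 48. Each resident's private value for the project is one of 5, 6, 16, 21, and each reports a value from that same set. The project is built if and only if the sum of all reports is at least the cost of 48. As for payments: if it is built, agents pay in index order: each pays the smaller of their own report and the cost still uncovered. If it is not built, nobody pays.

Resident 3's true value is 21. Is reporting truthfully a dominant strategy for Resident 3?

Yes

Check each profile of the others' reports and compare truth against every alternative report.
Others report (21, 21): truth gives 15, best alternative gives 15.
Others report (16, 21): truth gives 10, best alternative gives 10.
Others report (21, 16): truth gives 10, best alternative gives 10.
Others report (16, 16): truth gives 5, best alternative gives 5.
Others report (5, 5): truth gives 0, best alternative gives 0.
Others report (5, 6): truth gives 0, best alternative gives 0.
(Remaining 10 profiles checked similarly; truth is weakly best in each.)
In every case the truthful report is at least as good as any alternative, so it is a dominant strategy.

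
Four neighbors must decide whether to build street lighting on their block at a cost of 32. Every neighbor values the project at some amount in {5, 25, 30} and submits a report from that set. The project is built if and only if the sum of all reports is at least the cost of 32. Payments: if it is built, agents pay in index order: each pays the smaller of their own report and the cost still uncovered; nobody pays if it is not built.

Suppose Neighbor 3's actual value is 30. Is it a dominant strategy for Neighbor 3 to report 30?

No

Consider the case where Neighbor 1 reports 5, Neighbor 2 reports 5 and Neighbor 4 reports 25.
Truthful report 30: project built, pays 22, utility 30 - 22 = 8.
Report 5 instead: project built, pays 5, utility 30 - 5 = 25.
Since 25 > 8, reporting 5 is strictly better here, so truthful reporting is not dominant.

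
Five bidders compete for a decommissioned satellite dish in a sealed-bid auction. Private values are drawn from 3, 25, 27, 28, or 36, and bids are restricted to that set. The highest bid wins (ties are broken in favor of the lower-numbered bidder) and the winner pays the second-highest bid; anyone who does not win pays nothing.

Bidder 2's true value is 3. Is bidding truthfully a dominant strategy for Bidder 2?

Yes

Check each profile of the others' bids and compare truth against every alternative bid.
Others bid (3, 3, 3, 25): truth gives 0, best alternative gives -22.
Others bid (3, 3, 25, 3): truth gives 0, best alternative gives -22.
Others bid (3, 3, 25, 25): truth gives 0, best alternative gives -22.
Others bid (3, 25, 3, 3): truth gives 0, best alternative gives -22.
Others bid (3, 25, 3, 25): truth gives 0, best alternative gives -22.
Others bid (3, 25, 25, 3): truth gives 0, best alternative gives -22.
(Remaining 619 profiles checked similarly; truth is weakly best in each.)
In every case the truthful bid is at least as good as any alternative, so it is a dominant strategy.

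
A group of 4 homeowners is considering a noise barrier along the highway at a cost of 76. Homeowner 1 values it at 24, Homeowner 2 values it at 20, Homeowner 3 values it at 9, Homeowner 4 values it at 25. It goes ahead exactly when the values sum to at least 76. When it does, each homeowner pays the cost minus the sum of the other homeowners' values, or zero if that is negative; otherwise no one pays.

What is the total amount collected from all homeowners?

70

Total value 78 ≥ cost 76, so it is built.
Homeowner 1: others sum to 54; max(0, 76 - 54) = 22.
Homeowner 2: others sum to 58; max(0, 76 - 58) = 18.
Homeowner 3: others sum to 69; max(0, 76 - 69) = 7.
Homeowner 4: others sum to 53; max(0, 76 - 53) = 23.
Total collected = 22 + 18 + 7 + 23 = 70.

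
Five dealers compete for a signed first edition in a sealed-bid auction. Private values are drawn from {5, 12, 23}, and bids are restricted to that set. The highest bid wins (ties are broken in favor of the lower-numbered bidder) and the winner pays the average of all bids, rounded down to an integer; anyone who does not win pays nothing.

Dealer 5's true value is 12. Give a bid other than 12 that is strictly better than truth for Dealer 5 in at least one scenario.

23

Suppose Dealer 1 bids 5, Dealer 2 bids 5, Dealer 3 bids 5 and Dealer 4 bids 12.
Bid 12: loses, pays 0, utility 0.
Bid 23: wins, pays 10, utility 12 - 10 = 2.
So bidding 23 beats truth here (2 > 0).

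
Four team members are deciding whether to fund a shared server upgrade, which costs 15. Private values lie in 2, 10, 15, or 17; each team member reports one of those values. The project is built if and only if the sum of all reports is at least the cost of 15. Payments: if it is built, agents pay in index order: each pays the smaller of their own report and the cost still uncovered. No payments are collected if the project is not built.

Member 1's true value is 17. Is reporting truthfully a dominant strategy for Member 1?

Consider the case where Member 2 reports 2, Member 3 reports 2 and Member 4 reports 2.
Truthful report 17: project built, pays 15, utility 17 - 15 = 2.
Report 10 instead: project built, pays 10, utility 17 - 10 = 7.
Since 7 > 2, reporting 10 is strictly better here, so truthful reporting is not dominant.

No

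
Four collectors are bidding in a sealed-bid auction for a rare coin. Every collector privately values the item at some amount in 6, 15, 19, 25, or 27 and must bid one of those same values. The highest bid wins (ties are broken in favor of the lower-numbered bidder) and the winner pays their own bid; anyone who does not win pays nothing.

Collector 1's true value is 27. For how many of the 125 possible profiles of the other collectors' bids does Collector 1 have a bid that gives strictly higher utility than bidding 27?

Others bid (6, 6, 6): truth gives 0; bid 6 gives 21 > 0. Violating.
Others bid (6, 6, 15): truth gives 0; bid 15 gives 12 > 0. Violating.
Others bid (6, 6, 19): truth gives 0; bid 19 gives 8 > 0. Violating.
Others bid (6, 6, 25): truth gives 0; bid 25 gives 2 > 0. Violating.
Others bid (6, 6, 27): truth gives 0; no alternative beats it.
Others bid (6, 15, 27): truth gives 0; no alternative beats it.
(Checking all 125 profiles: 64 have a profitable deviation, 61 do not.)

64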